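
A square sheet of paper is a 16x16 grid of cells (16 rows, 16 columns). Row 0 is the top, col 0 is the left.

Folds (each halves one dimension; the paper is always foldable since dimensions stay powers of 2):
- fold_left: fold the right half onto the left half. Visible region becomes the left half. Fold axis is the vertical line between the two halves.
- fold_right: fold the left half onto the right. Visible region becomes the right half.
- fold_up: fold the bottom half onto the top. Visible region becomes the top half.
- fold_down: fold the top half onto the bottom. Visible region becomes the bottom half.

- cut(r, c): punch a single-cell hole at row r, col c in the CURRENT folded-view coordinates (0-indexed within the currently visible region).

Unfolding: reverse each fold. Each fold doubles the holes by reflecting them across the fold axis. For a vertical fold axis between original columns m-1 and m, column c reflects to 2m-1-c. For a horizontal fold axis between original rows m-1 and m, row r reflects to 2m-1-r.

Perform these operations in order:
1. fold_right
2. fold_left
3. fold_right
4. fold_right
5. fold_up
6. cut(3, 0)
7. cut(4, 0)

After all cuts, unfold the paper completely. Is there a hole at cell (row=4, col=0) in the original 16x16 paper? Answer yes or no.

Op 1 fold_right: fold axis v@8; visible region now rows[0,16) x cols[8,16) = 16x8
Op 2 fold_left: fold axis v@12; visible region now rows[0,16) x cols[8,12) = 16x4
Op 3 fold_right: fold axis v@10; visible region now rows[0,16) x cols[10,12) = 16x2
Op 4 fold_right: fold axis v@11; visible region now rows[0,16) x cols[11,12) = 16x1
Op 5 fold_up: fold axis h@8; visible region now rows[0,8) x cols[11,12) = 8x1
Op 6 cut(3, 0): punch at orig (3,11); cuts so far [(3, 11)]; region rows[0,8) x cols[11,12) = 8x1
Op 7 cut(4, 0): punch at orig (4,11); cuts so far [(3, 11), (4, 11)]; region rows[0,8) x cols[11,12) = 8x1
Unfold 1 (reflect across h@8): 4 holes -> [(3, 11), (4, 11), (11, 11), (12, 11)]
Unfold 2 (reflect across v@11): 8 holes -> [(3, 10), (3, 11), (4, 10), (4, 11), (11, 10), (11, 11), (12, 10), (12, 11)]
Unfold 3 (reflect across v@10): 16 holes -> [(3, 8), (3, 9), (3, 10), (3, 11), (4, 8), (4, 9), (4, 10), (4, 11), (11, 8), (11, 9), (11, 10), (11, 11), (12, 8), (12, 9), (12, 10), (12, 11)]
Unfold 4 (reflect across v@12): 32 holes -> [(3, 8), (3, 9), (3, 10), (3, 11), (3, 12), (3, 13), (3, 14), (3, 15), (4, 8), (4, 9), (4, 10), (4, 11), (4, 12), (4, 13), (4, 14), (4, 15), (11, 8), (11, 9), (11, 10), (11, 11), (11, 12), (11, 13), (11, 14), (11, 15), (12, 8), (12, 9), (12, 10), (12, 11), (12, 12), (12, 13), (12, 14), (12, 15)]
Unfold 5 (reflect across v@8): 64 holes -> [(3, 0), (3, 1), (3, 2), (3, 3), (3, 4), (3, 5), (3, 6), (3, 7), (3, 8), (3, 9), (3, 10), (3, 11), (3, 12), (3, 13), (3, 14), (3, 15), (4, 0), (4, 1), (4, 2), (4, 3), (4, 4), (4, 5), (4, 6), (4, 7), (4, 8), (4, 9), (4, 10), (4, 11), (4, 12), (4, 13), (4, 14), (4, 15), (11, 0), (11, 1), (11, 2), (11, 3), (11, 4), (11, 5), (11, 6), (11, 7), (11, 8), (11, 9), (11, 10), (11, 11), (11, 12), (11, 13), (11, 14), (11, 15), (12, 0), (12, 1), (12, 2), (12, 3), (12, 4), (12, 5), (12, 6), (12, 7), (12, 8), (12, 9), (12, 10), (12, 11), (12, 12), (12, 13), (12, 14), (12, 15)]
Holes: [(3, 0), (3, 1), (3, 2), (3, 3), (3, 4), (3, 5), (3, 6), (3, 7), (3, 8), (3, 9), (3, 10), (3, 11), (3, 12), (3, 13), (3, 14), (3, 15), (4, 0), (4, 1), (4, 2), (4, 3), (4, 4), (4, 5), (4, 6), (4, 7), (4, 8), (4, 9), (4, 10), (4, 11), (4, 12), (4, 13), (4, 14), (4, 15), (11, 0), (11, 1), (11, 2), (11, 3), (11, 4), (11, 5), (11, 6), (11, 7), (11, 8), (11, 9), (11, 10), (11, 11), (11, 12), (11, 13), (11, 14), (11, 15), (12, 0), (12, 1), (12, 2), (12, 3), (12, 4), (12, 5), (12, 6), (12, 7), (12, 8), (12, 9), (12, 10), (12, 11), (12, 12), (12, 13), (12, 14), (12, 15)]

Answer: yes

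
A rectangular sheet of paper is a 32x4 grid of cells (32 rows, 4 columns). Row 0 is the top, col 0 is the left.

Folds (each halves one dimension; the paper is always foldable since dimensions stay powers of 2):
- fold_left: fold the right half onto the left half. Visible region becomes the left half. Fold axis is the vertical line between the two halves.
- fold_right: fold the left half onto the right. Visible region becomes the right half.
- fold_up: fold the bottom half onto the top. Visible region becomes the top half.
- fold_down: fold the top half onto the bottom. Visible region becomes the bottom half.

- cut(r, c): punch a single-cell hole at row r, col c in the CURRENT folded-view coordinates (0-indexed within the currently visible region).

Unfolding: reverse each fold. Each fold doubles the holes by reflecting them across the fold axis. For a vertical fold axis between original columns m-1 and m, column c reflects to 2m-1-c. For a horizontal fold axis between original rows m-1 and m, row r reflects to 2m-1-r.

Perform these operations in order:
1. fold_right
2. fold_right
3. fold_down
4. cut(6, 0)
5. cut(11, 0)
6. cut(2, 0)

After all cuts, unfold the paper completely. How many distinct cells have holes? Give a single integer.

Answer: 24

Derivation:
Op 1 fold_right: fold axis v@2; visible region now rows[0,32) x cols[2,4) = 32x2
Op 2 fold_right: fold axis v@3; visible region now rows[0,32) x cols[3,4) = 32x1
Op 3 fold_down: fold axis h@16; visible region now rows[16,32) x cols[3,4) = 16x1
Op 4 cut(6, 0): punch at orig (22,3); cuts so far [(22, 3)]; region rows[16,32) x cols[3,4) = 16x1
Op 5 cut(11, 0): punch at orig (27,3); cuts so far [(22, 3), (27, 3)]; region rows[16,32) x cols[3,4) = 16x1
Op 6 cut(2, 0): punch at orig (18,3); cuts so far [(18, 3), (22, 3), (27, 3)]; region rows[16,32) x cols[3,4) = 16x1
Unfold 1 (reflect across h@16): 6 holes -> [(4, 3), (9, 3), (13, 3), (18, 3), (22, 3), (27, 3)]
Unfold 2 (reflect across v@3): 12 holes -> [(4, 2), (4, 3), (9, 2), (9, 3), (13, 2), (13, 3), (18, 2), (18, 3), (22, 2), (22, 3), (27, 2), (27, 3)]
Unfold 3 (reflect across v@2): 24 holes -> [(4, 0), (4, 1), (4, 2), (4, 3), (9, 0), (9, 1), (9, 2), (9, 3), (13, 0), (13, 1), (13, 2), (13, 3), (18, 0), (18, 1), (18, 2), (18, 3), (22, 0), (22, 1), (22, 2), (22, 3), (27, 0), (27, 1), (27, 2), (27, 3)]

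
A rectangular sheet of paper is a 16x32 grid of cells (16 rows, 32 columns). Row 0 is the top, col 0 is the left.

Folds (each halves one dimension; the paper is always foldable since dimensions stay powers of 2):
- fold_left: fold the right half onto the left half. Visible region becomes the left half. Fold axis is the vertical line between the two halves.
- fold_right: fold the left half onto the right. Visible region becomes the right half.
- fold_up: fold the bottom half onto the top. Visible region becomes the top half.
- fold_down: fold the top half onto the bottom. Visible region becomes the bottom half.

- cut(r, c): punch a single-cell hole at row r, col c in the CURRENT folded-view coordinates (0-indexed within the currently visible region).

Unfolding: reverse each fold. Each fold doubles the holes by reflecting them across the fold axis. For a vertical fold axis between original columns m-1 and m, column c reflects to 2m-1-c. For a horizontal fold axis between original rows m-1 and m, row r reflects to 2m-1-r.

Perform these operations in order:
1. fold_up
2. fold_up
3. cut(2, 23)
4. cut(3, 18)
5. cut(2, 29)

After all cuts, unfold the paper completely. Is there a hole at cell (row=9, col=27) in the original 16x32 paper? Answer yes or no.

Op 1 fold_up: fold axis h@8; visible region now rows[0,8) x cols[0,32) = 8x32
Op 2 fold_up: fold axis h@4; visible region now rows[0,4) x cols[0,32) = 4x32
Op 3 cut(2, 23): punch at orig (2,23); cuts so far [(2, 23)]; region rows[0,4) x cols[0,32) = 4x32
Op 4 cut(3, 18): punch at orig (3,18); cuts so far [(2, 23), (3, 18)]; region rows[0,4) x cols[0,32) = 4x32
Op 5 cut(2, 29): punch at orig (2,29); cuts so far [(2, 23), (2, 29), (3, 18)]; region rows[0,4) x cols[0,32) = 4x32
Unfold 1 (reflect across h@4): 6 holes -> [(2, 23), (2, 29), (3, 18), (4, 18), (5, 23), (5, 29)]
Unfold 2 (reflect across h@8): 12 holes -> [(2, 23), (2, 29), (3, 18), (4, 18), (5, 23), (5, 29), (10, 23), (10, 29), (11, 18), (12, 18), (13, 23), (13, 29)]
Holes: [(2, 23), (2, 29), (3, 18), (4, 18), (5, 23), (5, 29), (10, 23), (10, 29), (11, 18), (12, 18), (13, 23), (13, 29)]

Answer: no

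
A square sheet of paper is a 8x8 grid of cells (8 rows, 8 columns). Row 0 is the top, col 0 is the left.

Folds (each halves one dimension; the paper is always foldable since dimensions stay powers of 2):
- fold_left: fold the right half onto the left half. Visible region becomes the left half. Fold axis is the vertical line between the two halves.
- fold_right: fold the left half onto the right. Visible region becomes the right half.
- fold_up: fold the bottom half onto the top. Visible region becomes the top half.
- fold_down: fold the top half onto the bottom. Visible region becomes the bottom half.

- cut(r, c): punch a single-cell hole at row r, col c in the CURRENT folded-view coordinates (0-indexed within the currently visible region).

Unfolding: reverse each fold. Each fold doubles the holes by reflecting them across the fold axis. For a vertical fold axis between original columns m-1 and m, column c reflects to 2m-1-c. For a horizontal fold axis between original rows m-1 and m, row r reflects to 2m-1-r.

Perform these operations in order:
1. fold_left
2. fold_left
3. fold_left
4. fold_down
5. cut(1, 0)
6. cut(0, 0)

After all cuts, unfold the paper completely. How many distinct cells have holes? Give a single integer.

Answer: 32

Derivation:
Op 1 fold_left: fold axis v@4; visible region now rows[0,8) x cols[0,4) = 8x4
Op 2 fold_left: fold axis v@2; visible region now rows[0,8) x cols[0,2) = 8x2
Op 3 fold_left: fold axis v@1; visible region now rows[0,8) x cols[0,1) = 8x1
Op 4 fold_down: fold axis h@4; visible region now rows[4,8) x cols[0,1) = 4x1
Op 5 cut(1, 0): punch at orig (5,0); cuts so far [(5, 0)]; region rows[4,8) x cols[0,1) = 4x1
Op 6 cut(0, 0): punch at orig (4,0); cuts so far [(4, 0), (5, 0)]; region rows[4,8) x cols[0,1) = 4x1
Unfold 1 (reflect across h@4): 4 holes -> [(2, 0), (3, 0), (4, 0), (5, 0)]
Unfold 2 (reflect across v@1): 8 holes -> [(2, 0), (2, 1), (3, 0), (3, 1), (4, 0), (4, 1), (5, 0), (5, 1)]
Unfold 3 (reflect across v@2): 16 holes -> [(2, 0), (2, 1), (2, 2), (2, 3), (3, 0), (3, 1), (3, 2), (3, 3), (4, 0), (4, 1), (4, 2), (4, 3), (5, 0), (5, 1), (5, 2), (5, 3)]
Unfold 4 (reflect across v@4): 32 holes -> [(2, 0), (2, 1), (2, 2), (2, 3), (2, 4), (2, 5), (2, 6), (2, 7), (3, 0), (3, 1), (3, 2), (3, 3), (3, 4), (3, 5), (3, 6), (3, 7), (4, 0), (4, 1), (4, 2), (4, 3), (4, 4), (4, 5), (4, 6), (4, 7), (5, 0), (5, 1), (5, 2), (5, 3), (5, 4), (5, 5), (5, 6), (5, 7)]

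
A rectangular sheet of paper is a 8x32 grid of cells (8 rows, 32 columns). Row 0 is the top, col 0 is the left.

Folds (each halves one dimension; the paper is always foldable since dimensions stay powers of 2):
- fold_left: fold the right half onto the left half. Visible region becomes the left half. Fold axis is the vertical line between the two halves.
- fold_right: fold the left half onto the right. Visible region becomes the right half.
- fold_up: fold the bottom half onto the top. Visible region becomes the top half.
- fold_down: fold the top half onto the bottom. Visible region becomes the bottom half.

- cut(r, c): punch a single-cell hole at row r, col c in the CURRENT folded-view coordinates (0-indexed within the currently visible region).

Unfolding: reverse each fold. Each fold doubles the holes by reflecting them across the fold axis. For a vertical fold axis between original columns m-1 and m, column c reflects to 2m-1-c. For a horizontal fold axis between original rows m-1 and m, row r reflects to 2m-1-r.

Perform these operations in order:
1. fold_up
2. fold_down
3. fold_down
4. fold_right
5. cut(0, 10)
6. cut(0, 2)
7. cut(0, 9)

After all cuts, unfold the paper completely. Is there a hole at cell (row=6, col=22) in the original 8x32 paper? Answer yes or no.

Op 1 fold_up: fold axis h@4; visible region now rows[0,4) x cols[0,32) = 4x32
Op 2 fold_down: fold axis h@2; visible region now rows[2,4) x cols[0,32) = 2x32
Op 3 fold_down: fold axis h@3; visible region now rows[3,4) x cols[0,32) = 1x32
Op 4 fold_right: fold axis v@16; visible region now rows[3,4) x cols[16,32) = 1x16
Op 5 cut(0, 10): punch at orig (3,26); cuts so far [(3, 26)]; region rows[3,4) x cols[16,32) = 1x16
Op 6 cut(0, 2): punch at orig (3,18); cuts so far [(3, 18), (3, 26)]; region rows[3,4) x cols[16,32) = 1x16
Op 7 cut(0, 9): punch at orig (3,25); cuts so far [(3, 18), (3, 25), (3, 26)]; region rows[3,4) x cols[16,32) = 1x16
Unfold 1 (reflect across v@16): 6 holes -> [(3, 5), (3, 6), (3, 13), (3, 18), (3, 25), (3, 26)]
Unfold 2 (reflect across h@3): 12 holes -> [(2, 5), (2, 6), (2, 13), (2, 18), (2, 25), (2, 26), (3, 5), (3, 6), (3, 13), (3, 18), (3, 25), (3, 26)]
Unfold 3 (reflect across h@2): 24 holes -> [(0, 5), (0, 6), (0, 13), (0, 18), (0, 25), (0, 26), (1, 5), (1, 6), (1, 13), (1, 18), (1, 25), (1, 26), (2, 5), (2, 6), (2, 13), (2, 18), (2, 25), (2, 26), (3, 5), (3, 6), (3, 13), (3, 18), (3, 25), (3, 26)]
Unfold 4 (reflect across h@4): 48 holes -> [(0, 5), (0, 6), (0, 13), (0, 18), (0, 25), (0, 26), (1, 5), (1, 6), (1, 13), (1, 18), (1, 25), (1, 26), (2, 5), (2, 6), (2, 13), (2, 18), (2, 25), (2, 26), (3, 5), (3, 6), (3, 13), (3, 18), (3, 25), (3, 26), (4, 5), (4, 6), (4, 13), (4, 18), (4, 25), (4, 26), (5, 5), (5, 6), (5, 13), (5, 18), (5, 25), (5, 26), (6, 5), (6, 6), (6, 13), (6, 18), (6, 25), (6, 26), (7, 5), (7, 6), (7, 13), (7, 18), (7, 25), (7, 26)]
Holes: [(0, 5), (0, 6), (0, 13), (0, 18), (0, 25), (0, 26), (1, 5), (1, 6), (1, 13), (1, 18), (1, 25), (1, 26), (2, 5), (2, 6), (2, 13), (2, 18), (2, 25), (2, 26), (3, 5), (3, 6), (3, 13), (3, 18), (3, 25), (3, 26), (4, 5), (4, 6), (4, 13), (4, 18), (4, 25), (4, 26), (5, 5), (5, 6), (5, 13), (5, 18), (5, 25), (5, 26), (6, 5), (6, 6), (6, 13), (6, 18), (6, 25), (6, 26), (7, 5), (7, 6), (7, 13), (7, 18), (7, 25), (7, 26)]

Answer: no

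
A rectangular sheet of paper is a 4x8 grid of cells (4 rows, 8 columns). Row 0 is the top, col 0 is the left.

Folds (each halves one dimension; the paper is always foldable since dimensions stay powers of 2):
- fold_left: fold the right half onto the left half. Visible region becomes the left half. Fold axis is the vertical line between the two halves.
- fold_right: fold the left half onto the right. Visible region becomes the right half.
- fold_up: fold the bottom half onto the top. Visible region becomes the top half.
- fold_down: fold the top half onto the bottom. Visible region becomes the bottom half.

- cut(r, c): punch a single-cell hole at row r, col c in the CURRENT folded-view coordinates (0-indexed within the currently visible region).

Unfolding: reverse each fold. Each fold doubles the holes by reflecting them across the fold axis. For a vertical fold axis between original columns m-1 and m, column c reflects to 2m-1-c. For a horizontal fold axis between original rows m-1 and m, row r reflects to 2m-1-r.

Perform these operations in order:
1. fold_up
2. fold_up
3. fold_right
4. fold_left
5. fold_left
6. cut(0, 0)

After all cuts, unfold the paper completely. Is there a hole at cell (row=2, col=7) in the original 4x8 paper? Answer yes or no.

Op 1 fold_up: fold axis h@2; visible region now rows[0,2) x cols[0,8) = 2x8
Op 2 fold_up: fold axis h@1; visible region now rows[0,1) x cols[0,8) = 1x8
Op 3 fold_right: fold axis v@4; visible region now rows[0,1) x cols[4,8) = 1x4
Op 4 fold_left: fold axis v@6; visible region now rows[0,1) x cols[4,6) = 1x2
Op 5 fold_left: fold axis v@5; visible region now rows[0,1) x cols[4,5) = 1x1
Op 6 cut(0, 0): punch at orig (0,4); cuts so far [(0, 4)]; region rows[0,1) x cols[4,5) = 1x1
Unfold 1 (reflect across v@5): 2 holes -> [(0, 4), (0, 5)]
Unfold 2 (reflect across v@6): 4 holes -> [(0, 4), (0, 5), (0, 6), (0, 7)]
Unfold 3 (reflect across v@4): 8 holes -> [(0, 0), (0, 1), (0, 2), (0, 3), (0, 4), (0, 5), (0, 6), (0, 7)]
Unfold 4 (reflect across h@1): 16 holes -> [(0, 0), (0, 1), (0, 2), (0, 3), (0, 4), (0, 5), (0, 6), (0, 7), (1, 0), (1, 1), (1, 2), (1, 3), (1, 4), (1, 5), (1, 6), (1, 7)]
Unfold 5 (reflect across h@2): 32 holes -> [(0, 0), (0, 1), (0, 2), (0, 3), (0, 4), (0, 5), (0, 6), (0, 7), (1, 0), (1, 1), (1, 2), (1, 3), (1, 4), (1, 5), (1, 6), (1, 7), (2, 0), (2, 1), (2, 2), (2, 3), (2, 4), (2, 5), (2, 6), (2, 7), (3, 0), (3, 1), (3, 2), (3, 3), (3, 4), (3, 5), (3, 6), (3, 7)]
Holes: [(0, 0), (0, 1), (0, 2), (0, 3), (0, 4), (0, 5), (0, 6), (0, 7), (1, 0), (1, 1), (1, 2), (1, 3), (1, 4), (1, 5), (1, 6), (1, 7), (2, 0), (2, 1), (2, 2), (2, 3), (2, 4), (2, 5), (2, 6), (2, 7), (3, 0), (3, 1), (3, 2), (3, 3), (3, 4), (3, 5), (3, 6), (3, 7)]

Answer: yes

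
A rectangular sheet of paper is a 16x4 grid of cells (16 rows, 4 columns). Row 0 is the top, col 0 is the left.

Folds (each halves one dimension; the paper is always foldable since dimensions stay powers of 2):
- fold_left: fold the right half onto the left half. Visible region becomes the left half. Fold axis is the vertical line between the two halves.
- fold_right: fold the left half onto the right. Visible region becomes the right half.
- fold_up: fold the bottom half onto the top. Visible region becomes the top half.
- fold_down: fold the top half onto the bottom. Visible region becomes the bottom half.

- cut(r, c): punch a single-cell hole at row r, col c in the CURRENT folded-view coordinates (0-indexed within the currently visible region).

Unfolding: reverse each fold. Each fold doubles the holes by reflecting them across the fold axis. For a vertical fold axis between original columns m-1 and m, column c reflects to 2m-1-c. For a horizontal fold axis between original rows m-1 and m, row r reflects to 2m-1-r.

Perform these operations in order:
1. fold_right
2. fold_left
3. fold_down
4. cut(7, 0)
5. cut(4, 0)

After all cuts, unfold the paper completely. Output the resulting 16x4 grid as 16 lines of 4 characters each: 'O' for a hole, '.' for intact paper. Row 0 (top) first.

Answer: OOOO
....
....
OOOO
....
....
....
....
....
....
....
....
OOOO
....
....
OOOO

Derivation:
Op 1 fold_right: fold axis v@2; visible region now rows[0,16) x cols[2,4) = 16x2
Op 2 fold_left: fold axis v@3; visible region now rows[0,16) x cols[2,3) = 16x1
Op 3 fold_down: fold axis h@8; visible region now rows[8,16) x cols[2,3) = 8x1
Op 4 cut(7, 0): punch at orig (15,2); cuts so far [(15, 2)]; region rows[8,16) x cols[2,3) = 8x1
Op 5 cut(4, 0): punch at orig (12,2); cuts so far [(12, 2), (15, 2)]; region rows[8,16) x cols[2,3) = 8x1
Unfold 1 (reflect across h@8): 4 holes -> [(0, 2), (3, 2), (12, 2), (15, 2)]
Unfold 2 (reflect across v@3): 8 holes -> [(0, 2), (0, 3), (3, 2), (3, 3), (12, 2), (12, 3), (15, 2), (15, 3)]
Unfold 3 (reflect across v@2): 16 holes -> [(0, 0), (0, 1), (0, 2), (0, 3), (3, 0), (3, 1), (3, 2), (3, 3), (12, 0), (12, 1), (12, 2), (12, 3), (15, 0), (15, 1), (15, 2), (15, 3)]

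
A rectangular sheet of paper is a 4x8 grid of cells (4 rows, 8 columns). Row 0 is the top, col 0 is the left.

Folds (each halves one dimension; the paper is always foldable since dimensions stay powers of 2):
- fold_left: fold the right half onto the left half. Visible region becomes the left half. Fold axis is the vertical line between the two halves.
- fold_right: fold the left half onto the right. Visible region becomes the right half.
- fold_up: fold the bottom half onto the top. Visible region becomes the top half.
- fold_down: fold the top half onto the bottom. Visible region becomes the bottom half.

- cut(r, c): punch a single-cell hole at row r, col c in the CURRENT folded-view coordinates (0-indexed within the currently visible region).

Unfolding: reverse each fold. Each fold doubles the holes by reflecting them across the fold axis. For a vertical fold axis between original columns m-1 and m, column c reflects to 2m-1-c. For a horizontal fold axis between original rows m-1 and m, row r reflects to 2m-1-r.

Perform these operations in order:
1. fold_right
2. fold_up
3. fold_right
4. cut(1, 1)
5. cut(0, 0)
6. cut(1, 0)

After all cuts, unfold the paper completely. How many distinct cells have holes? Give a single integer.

Op 1 fold_right: fold axis v@4; visible region now rows[0,4) x cols[4,8) = 4x4
Op 2 fold_up: fold axis h@2; visible region now rows[0,2) x cols[4,8) = 2x4
Op 3 fold_right: fold axis v@6; visible region now rows[0,2) x cols[6,8) = 2x2
Op 4 cut(1, 1): punch at orig (1,7); cuts so far [(1, 7)]; region rows[0,2) x cols[6,8) = 2x2
Op 5 cut(0, 0): punch at orig (0,6); cuts so far [(0, 6), (1, 7)]; region rows[0,2) x cols[6,8) = 2x2
Op 6 cut(1, 0): punch at orig (1,6); cuts so far [(0, 6), (1, 6), (1, 7)]; region rows[0,2) x cols[6,8) = 2x2
Unfold 1 (reflect across v@6): 6 holes -> [(0, 5), (0, 6), (1, 4), (1, 5), (1, 6), (1, 7)]
Unfold 2 (reflect across h@2): 12 holes -> [(0, 5), (0, 6), (1, 4), (1, 5), (1, 6), (1, 7), (2, 4), (2, 5), (2, 6), (2, 7), (3, 5), (3, 6)]
Unfold 3 (reflect across v@4): 24 holes -> [(0, 1), (0, 2), (0, 5), (0, 6), (1, 0), (1, 1), (1, 2), (1, 3), (1, 4), (1, 5), (1, 6), (1, 7), (2, 0), (2, 1), (2, 2), (2, 3), (2, 4), (2, 5), (2, 6), (2, 7), (3, 1), (3, 2), (3, 5), (3, 6)]

Answer: 24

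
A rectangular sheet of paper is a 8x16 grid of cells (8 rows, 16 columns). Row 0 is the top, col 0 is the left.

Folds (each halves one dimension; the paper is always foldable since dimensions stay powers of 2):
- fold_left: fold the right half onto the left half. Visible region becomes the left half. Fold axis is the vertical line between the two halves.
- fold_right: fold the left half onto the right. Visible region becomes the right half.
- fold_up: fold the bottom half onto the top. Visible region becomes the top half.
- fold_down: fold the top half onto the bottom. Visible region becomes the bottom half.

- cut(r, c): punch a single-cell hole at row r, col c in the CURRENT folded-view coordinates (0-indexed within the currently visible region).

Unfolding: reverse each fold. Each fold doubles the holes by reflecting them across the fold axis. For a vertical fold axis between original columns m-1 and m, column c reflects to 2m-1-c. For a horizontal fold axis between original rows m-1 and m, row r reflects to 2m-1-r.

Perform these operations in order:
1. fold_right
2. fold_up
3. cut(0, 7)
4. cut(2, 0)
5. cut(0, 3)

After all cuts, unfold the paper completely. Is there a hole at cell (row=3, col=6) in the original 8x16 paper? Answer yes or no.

Answer: no

Derivation:
Op 1 fold_right: fold axis v@8; visible region now rows[0,8) x cols[8,16) = 8x8
Op 2 fold_up: fold axis h@4; visible region now rows[0,4) x cols[8,16) = 4x8
Op 3 cut(0, 7): punch at orig (0,15); cuts so far [(0, 15)]; region rows[0,4) x cols[8,16) = 4x8
Op 4 cut(2, 0): punch at orig (2,8); cuts so far [(0, 15), (2, 8)]; region rows[0,4) x cols[8,16) = 4x8
Op 5 cut(0, 3): punch at orig (0,11); cuts so far [(0, 11), (0, 15), (2, 8)]; region rows[0,4) x cols[8,16) = 4x8
Unfold 1 (reflect across h@4): 6 holes -> [(0, 11), (0, 15), (2, 8), (5, 8), (7, 11), (7, 15)]
Unfold 2 (reflect across v@8): 12 holes -> [(0, 0), (0, 4), (0, 11), (0, 15), (2, 7), (2, 8), (5, 7), (5, 8), (7, 0), (7, 4), (7, 11), (7, 15)]
Holes: [(0, 0), (0, 4), (0, 11), (0, 15), (2, 7), (2, 8), (5, 7), (5, 8), (7, 0), (7, 4), (7, 11), (7, 15)]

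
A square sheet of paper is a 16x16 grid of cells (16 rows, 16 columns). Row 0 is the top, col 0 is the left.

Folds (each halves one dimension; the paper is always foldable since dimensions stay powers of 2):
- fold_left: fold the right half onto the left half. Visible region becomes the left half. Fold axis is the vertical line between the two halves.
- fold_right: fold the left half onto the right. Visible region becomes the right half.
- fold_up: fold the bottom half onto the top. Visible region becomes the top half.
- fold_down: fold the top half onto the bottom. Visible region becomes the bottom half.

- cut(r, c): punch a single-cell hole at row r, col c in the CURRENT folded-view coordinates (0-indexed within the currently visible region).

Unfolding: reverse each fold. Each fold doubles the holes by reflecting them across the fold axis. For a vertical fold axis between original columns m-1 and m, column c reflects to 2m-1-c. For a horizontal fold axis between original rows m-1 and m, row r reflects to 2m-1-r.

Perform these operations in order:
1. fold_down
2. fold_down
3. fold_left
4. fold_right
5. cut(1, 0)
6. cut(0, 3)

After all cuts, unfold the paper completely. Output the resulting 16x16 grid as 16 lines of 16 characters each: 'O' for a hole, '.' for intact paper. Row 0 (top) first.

Answer: ................
................
...OO......OO...
O......OO......O
O......OO......O
...OO......OO...
................
................
................
................
...OO......OO...
O......OO......O
O......OO......O
...OO......OO...
................
................

Derivation:
Op 1 fold_down: fold axis h@8; visible region now rows[8,16) x cols[0,16) = 8x16
Op 2 fold_down: fold axis h@12; visible region now rows[12,16) x cols[0,16) = 4x16
Op 3 fold_left: fold axis v@8; visible region now rows[12,16) x cols[0,8) = 4x8
Op 4 fold_right: fold axis v@4; visible region now rows[12,16) x cols[4,8) = 4x4
Op 5 cut(1, 0): punch at orig (13,4); cuts so far [(13, 4)]; region rows[12,16) x cols[4,8) = 4x4
Op 6 cut(0, 3): punch at orig (12,7); cuts so far [(12, 7), (13, 4)]; region rows[12,16) x cols[4,8) = 4x4
Unfold 1 (reflect across v@4): 4 holes -> [(12, 0), (12, 7), (13, 3), (13, 4)]
Unfold 2 (reflect across v@8): 8 holes -> [(12, 0), (12, 7), (12, 8), (12, 15), (13, 3), (13, 4), (13, 11), (13, 12)]
Unfold 3 (reflect across h@12): 16 holes -> [(10, 3), (10, 4), (10, 11), (10, 12), (11, 0), (11, 7), (11, 8), (11, 15), (12, 0), (12, 7), (12, 8), (12, 15), (13, 3), (13, 4), (13, 11), (13, 12)]
Unfold 4 (reflect across h@8): 32 holes -> [(2, 3), (2, 4), (2, 11), (2, 12), (3, 0), (3, 7), (3, 8), (3, 15), (4, 0), (4, 7), (4, 8), (4, 15), (5, 3), (5, 4), (5, 11), (5, 12), (10, 3), (10, 4), (10, 11), (10, 12), (11, 0), (11, 7), (11, 8), (11, 15), (12, 0), (12, 7), (12, 8), (12, 15), (13, 3), (13, 4), (13, 11), (13, 12)]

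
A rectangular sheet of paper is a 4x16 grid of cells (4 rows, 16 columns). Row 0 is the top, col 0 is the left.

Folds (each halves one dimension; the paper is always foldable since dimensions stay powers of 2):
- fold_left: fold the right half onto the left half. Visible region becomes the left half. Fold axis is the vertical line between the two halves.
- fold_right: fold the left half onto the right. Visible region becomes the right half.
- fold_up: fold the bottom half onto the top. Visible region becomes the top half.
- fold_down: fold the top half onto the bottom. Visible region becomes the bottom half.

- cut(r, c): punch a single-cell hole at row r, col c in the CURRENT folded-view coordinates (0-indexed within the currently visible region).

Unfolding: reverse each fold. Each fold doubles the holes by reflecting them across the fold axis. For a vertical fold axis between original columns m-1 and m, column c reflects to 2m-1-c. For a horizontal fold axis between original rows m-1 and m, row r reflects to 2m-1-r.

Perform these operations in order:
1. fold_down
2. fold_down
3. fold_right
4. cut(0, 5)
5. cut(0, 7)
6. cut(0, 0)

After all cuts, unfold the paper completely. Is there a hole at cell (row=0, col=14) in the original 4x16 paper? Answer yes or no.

Op 1 fold_down: fold axis h@2; visible region now rows[2,4) x cols[0,16) = 2x16
Op 2 fold_down: fold axis h@3; visible region now rows[3,4) x cols[0,16) = 1x16
Op 3 fold_right: fold axis v@8; visible region now rows[3,4) x cols[8,16) = 1x8
Op 4 cut(0, 5): punch at orig (3,13); cuts so far [(3, 13)]; region rows[3,4) x cols[8,16) = 1x8
Op 5 cut(0, 7): punch at orig (3,15); cuts so far [(3, 13), (3, 15)]; region rows[3,4) x cols[8,16) = 1x8
Op 6 cut(0, 0): punch at orig (3,8); cuts so far [(3, 8), (3, 13), (3, 15)]; region rows[3,4) x cols[8,16) = 1x8
Unfold 1 (reflect across v@8): 6 holes -> [(3, 0), (3, 2), (3, 7), (3, 8), (3, 13), (3, 15)]
Unfold 2 (reflect across h@3): 12 holes -> [(2, 0), (2, 2), (2, 7), (2, 8), (2, 13), (2, 15), (3, 0), (3, 2), (3, 7), (3, 8), (3, 13), (3, 15)]
Unfold 3 (reflect across h@2): 24 holes -> [(0, 0), (0, 2), (0, 7), (0, 8), (0, 13), (0, 15), (1, 0), (1, 2), (1, 7), (1, 8), (1, 13), (1, 15), (2, 0), (2, 2), (2, 7), (2, 8), (2, 13), (2, 15), (3, 0), (3, 2), (3, 7), (3, 8), (3, 13), (3, 15)]
Holes: [(0, 0), (0, 2), (0, 7), (0, 8), (0, 13), (0, 15), (1, 0), (1, 2), (1, 7), (1, 8), (1, 13), (1, 15), (2, 0), (2, 2), (2, 7), (2, 8), (2, 13), (2, 15), (3, 0), (3, 2), (3, 7), (3, 8), (3, 13), (3, 15)]

Answer: no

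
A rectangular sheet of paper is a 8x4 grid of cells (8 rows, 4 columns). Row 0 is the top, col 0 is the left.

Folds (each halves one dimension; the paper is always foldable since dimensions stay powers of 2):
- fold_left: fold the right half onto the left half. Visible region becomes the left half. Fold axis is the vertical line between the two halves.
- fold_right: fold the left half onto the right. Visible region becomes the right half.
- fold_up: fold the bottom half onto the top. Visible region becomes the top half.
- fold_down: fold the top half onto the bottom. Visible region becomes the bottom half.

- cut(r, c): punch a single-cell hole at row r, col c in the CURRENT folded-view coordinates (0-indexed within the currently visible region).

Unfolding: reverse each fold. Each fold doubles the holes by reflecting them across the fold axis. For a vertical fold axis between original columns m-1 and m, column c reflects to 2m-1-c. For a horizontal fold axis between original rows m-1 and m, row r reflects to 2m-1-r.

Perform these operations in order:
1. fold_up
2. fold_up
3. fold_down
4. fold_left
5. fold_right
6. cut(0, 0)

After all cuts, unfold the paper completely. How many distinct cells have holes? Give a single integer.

Op 1 fold_up: fold axis h@4; visible region now rows[0,4) x cols[0,4) = 4x4
Op 2 fold_up: fold axis h@2; visible region now rows[0,2) x cols[0,4) = 2x4
Op 3 fold_down: fold axis h@1; visible region now rows[1,2) x cols[0,4) = 1x4
Op 4 fold_left: fold axis v@2; visible region now rows[1,2) x cols[0,2) = 1x2
Op 5 fold_right: fold axis v@1; visible region now rows[1,2) x cols[1,2) = 1x1
Op 6 cut(0, 0): punch at orig (1,1); cuts so far [(1, 1)]; region rows[1,2) x cols[1,2) = 1x1
Unfold 1 (reflect across v@1): 2 holes -> [(1, 0), (1, 1)]
Unfold 2 (reflect across v@2): 4 holes -> [(1, 0), (1, 1), (1, 2), (1, 3)]
Unfold 3 (reflect across h@1): 8 holes -> [(0, 0), (0, 1), (0, 2), (0, 3), (1, 0), (1, 1), (1, 2), (1, 3)]
Unfold 4 (reflect across h@2): 16 holes -> [(0, 0), (0, 1), (0, 2), (0, 3), (1, 0), (1, 1), (1, 2), (1, 3), (2, 0), (2, 1), (2, 2), (2, 3), (3, 0), (3, 1), (3, 2), (3, 3)]
Unfold 5 (reflect across h@4): 32 holes -> [(0, 0), (0, 1), (0, 2), (0, 3), (1, 0), (1, 1), (1, 2), (1, 3), (2, 0), (2, 1), (2, 2), (2, 3), (3, 0), (3, 1), (3, 2), (3, 3), (4, 0), (4, 1), (4, 2), (4, 3), (5, 0), (5, 1), (5, 2), (5, 3), (6, 0), (6, 1), (6, 2), (6, 3), (7, 0), (7, 1), (7, 2), (7, 3)]

Answer: 32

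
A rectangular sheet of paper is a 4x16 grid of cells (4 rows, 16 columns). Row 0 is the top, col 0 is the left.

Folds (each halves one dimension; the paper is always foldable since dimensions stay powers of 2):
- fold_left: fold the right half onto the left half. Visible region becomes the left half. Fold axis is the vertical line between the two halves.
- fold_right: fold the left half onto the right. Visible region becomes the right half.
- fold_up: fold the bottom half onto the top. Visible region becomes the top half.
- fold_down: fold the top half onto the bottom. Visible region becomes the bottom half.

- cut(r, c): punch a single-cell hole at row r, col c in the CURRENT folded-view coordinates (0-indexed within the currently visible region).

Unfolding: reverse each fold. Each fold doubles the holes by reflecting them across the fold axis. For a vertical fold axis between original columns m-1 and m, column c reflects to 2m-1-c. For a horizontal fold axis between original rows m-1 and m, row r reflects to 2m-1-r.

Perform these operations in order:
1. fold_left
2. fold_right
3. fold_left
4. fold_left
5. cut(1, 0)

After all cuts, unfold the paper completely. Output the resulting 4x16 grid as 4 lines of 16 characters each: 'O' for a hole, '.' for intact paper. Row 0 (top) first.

Answer: ................
OOOOOOOOOOOOOOOO
................
................

Derivation:
Op 1 fold_left: fold axis v@8; visible region now rows[0,4) x cols[0,8) = 4x8
Op 2 fold_right: fold axis v@4; visible region now rows[0,4) x cols[4,8) = 4x4
Op 3 fold_left: fold axis v@6; visible region now rows[0,4) x cols[4,6) = 4x2
Op 4 fold_left: fold axis v@5; visible region now rows[0,4) x cols[4,5) = 4x1
Op 5 cut(1, 0): punch at orig (1,4); cuts so far [(1, 4)]; region rows[0,4) x cols[4,5) = 4x1
Unfold 1 (reflect across v@5): 2 holes -> [(1, 4), (1, 5)]
Unfold 2 (reflect across v@6): 4 holes -> [(1, 4), (1, 5), (1, 6), (1, 7)]
Unfold 3 (reflect across v@4): 8 holes -> [(1, 0), (1, 1), (1, 2), (1, 3), (1, 4), (1, 5), (1, 6), (1, 7)]
Unfold 4 (reflect across v@8): 16 holes -> [(1, 0), (1, 1), (1, 2), (1, 3), (1, 4), (1, 5), (1, 6), (1, 7), (1, 8), (1, 9), (1, 10), (1, 11), (1, 12), (1, 13), (1, 14), (1, 15)]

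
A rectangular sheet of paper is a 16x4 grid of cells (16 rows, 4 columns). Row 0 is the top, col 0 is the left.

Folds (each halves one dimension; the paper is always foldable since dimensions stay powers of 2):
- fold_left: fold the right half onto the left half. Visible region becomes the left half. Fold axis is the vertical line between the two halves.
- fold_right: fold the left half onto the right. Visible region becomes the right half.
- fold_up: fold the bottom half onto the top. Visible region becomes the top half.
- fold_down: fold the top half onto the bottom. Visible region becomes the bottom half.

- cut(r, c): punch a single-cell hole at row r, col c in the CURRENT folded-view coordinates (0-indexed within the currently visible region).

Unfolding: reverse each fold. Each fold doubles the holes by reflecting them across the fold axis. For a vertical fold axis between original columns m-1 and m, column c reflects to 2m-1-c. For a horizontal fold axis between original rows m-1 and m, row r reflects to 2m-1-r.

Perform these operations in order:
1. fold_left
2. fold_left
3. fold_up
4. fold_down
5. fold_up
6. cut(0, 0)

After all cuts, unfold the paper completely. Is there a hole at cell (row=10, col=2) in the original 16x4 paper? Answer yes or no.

Answer: no

Derivation:
Op 1 fold_left: fold axis v@2; visible region now rows[0,16) x cols[0,2) = 16x2
Op 2 fold_left: fold axis v@1; visible region now rows[0,16) x cols[0,1) = 16x1
Op 3 fold_up: fold axis h@8; visible region now rows[0,8) x cols[0,1) = 8x1
Op 4 fold_down: fold axis h@4; visible region now rows[4,8) x cols[0,1) = 4x1
Op 5 fold_up: fold axis h@6; visible region now rows[4,6) x cols[0,1) = 2x1
Op 6 cut(0, 0): punch at orig (4,0); cuts so far [(4, 0)]; region rows[4,6) x cols[0,1) = 2x1
Unfold 1 (reflect across h@6): 2 holes -> [(4, 0), (7, 0)]
Unfold 2 (reflect across h@4): 4 holes -> [(0, 0), (3, 0), (4, 0), (7, 0)]
Unfold 3 (reflect across h@8): 8 holes -> [(0, 0), (3, 0), (4, 0), (7, 0), (8, 0), (11, 0), (12, 0), (15, 0)]
Unfold 4 (reflect across v@1): 16 holes -> [(0, 0), (0, 1), (3, 0), (3, 1), (4, 0), (4, 1), (7, 0), (7, 1), (8, 0), (8, 1), (11, 0), (11, 1), (12, 0), (12, 1), (15, 0), (15, 1)]
Unfold 5 (reflect across v@2): 32 holes -> [(0, 0), (0, 1), (0, 2), (0, 3), (3, 0), (3, 1), (3, 2), (3, 3), (4, 0), (4, 1), (4, 2), (4, 3), (7, 0), (7, 1), (7, 2), (7, 3), (8, 0), (8, 1), (8, 2), (8, 3), (11, 0), (11, 1), (11, 2), (11, 3), (12, 0), (12, 1), (12, 2), (12, 3), (15, 0), (15, 1), (15, 2), (15, 3)]
Holes: [(0, 0), (0, 1), (0, 2), (0, 3), (3, 0), (3, 1), (3, 2), (3, 3), (4, 0), (4, 1), (4, 2), (4, 3), (7, 0), (7, 1), (7, 2), (7, 3), (8, 0), (8, 1), (8, 2), (8, 3), (11, 0), (11, 1), (11, 2), (11, 3), (12, 0), (12, 1), (12, 2), (12, 3), (15, 0), (15, 1), (15, 2), (15, 3)]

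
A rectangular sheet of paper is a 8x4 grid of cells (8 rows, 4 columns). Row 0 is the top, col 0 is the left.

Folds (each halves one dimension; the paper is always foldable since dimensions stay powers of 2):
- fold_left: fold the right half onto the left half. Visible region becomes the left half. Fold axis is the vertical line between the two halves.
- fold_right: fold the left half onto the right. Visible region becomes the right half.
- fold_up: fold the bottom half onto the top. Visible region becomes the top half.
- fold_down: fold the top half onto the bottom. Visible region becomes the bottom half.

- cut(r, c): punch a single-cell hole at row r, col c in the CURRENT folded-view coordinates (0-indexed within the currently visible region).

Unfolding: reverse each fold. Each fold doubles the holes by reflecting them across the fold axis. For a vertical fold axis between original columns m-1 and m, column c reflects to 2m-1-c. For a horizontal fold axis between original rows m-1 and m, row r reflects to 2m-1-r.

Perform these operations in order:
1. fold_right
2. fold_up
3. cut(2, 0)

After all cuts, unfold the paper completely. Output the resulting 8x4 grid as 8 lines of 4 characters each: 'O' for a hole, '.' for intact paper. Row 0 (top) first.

Answer: ....
....
.OO.
....
....
.OO.
....
....

Derivation:
Op 1 fold_right: fold axis v@2; visible region now rows[0,8) x cols[2,4) = 8x2
Op 2 fold_up: fold axis h@4; visible region now rows[0,4) x cols[2,4) = 4x2
Op 3 cut(2, 0): punch at orig (2,2); cuts so far [(2, 2)]; region rows[0,4) x cols[2,4) = 4x2
Unfold 1 (reflect across h@4): 2 holes -> [(2, 2), (5, 2)]
Unfold 2 (reflect across v@2): 4 holes -> [(2, 1), (2, 2), (5, 1), (5, 2)]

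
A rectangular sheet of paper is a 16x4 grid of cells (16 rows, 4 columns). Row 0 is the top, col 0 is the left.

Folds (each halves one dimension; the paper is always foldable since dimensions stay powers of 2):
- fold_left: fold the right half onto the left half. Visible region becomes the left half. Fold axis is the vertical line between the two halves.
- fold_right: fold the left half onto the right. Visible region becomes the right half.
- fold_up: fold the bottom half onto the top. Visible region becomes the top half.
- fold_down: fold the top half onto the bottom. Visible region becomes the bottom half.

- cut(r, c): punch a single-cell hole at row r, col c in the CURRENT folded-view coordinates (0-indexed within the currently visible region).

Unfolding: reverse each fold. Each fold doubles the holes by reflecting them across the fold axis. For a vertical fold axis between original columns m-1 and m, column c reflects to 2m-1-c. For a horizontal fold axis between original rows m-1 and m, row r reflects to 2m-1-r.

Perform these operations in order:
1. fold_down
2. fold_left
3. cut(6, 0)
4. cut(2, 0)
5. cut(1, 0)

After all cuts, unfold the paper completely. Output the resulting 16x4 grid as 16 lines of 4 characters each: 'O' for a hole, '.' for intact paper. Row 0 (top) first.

Op 1 fold_down: fold axis h@8; visible region now rows[8,16) x cols[0,4) = 8x4
Op 2 fold_left: fold axis v@2; visible region now rows[8,16) x cols[0,2) = 8x2
Op 3 cut(6, 0): punch at orig (14,0); cuts so far [(14, 0)]; region rows[8,16) x cols[0,2) = 8x2
Op 4 cut(2, 0): punch at orig (10,0); cuts so far [(10, 0), (14, 0)]; region rows[8,16) x cols[0,2) = 8x2
Op 5 cut(1, 0): punch at orig (9,0); cuts so far [(9, 0), (10, 0), (14, 0)]; region rows[8,16) x cols[0,2) = 8x2
Unfold 1 (reflect across v@2): 6 holes -> [(9, 0), (9, 3), (10, 0), (10, 3), (14, 0), (14, 3)]
Unfold 2 (reflect across h@8): 12 holes -> [(1, 0), (1, 3), (5, 0), (5, 3), (6, 0), (6, 3), (9, 0), (9, 3), (10, 0), (10, 3), (14, 0), (14, 3)]

Answer: ....
O..O
....
....
....
O..O
O..O
....
....
O..O
O..O
....
....
....
O..O
....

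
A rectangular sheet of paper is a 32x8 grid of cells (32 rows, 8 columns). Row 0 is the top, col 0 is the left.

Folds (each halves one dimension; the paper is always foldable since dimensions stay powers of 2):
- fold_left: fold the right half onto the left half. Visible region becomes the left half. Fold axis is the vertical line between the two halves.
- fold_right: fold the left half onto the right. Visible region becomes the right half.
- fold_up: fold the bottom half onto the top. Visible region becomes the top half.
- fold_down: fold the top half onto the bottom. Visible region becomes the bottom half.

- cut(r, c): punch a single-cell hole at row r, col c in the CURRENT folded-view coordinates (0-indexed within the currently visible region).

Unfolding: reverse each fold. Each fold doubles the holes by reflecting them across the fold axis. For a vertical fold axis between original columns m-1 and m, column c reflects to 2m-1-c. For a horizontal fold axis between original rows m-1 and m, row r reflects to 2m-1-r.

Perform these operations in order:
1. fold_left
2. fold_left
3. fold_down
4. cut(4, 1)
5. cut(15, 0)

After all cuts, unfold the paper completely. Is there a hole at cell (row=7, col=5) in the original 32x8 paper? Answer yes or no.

Op 1 fold_left: fold axis v@4; visible region now rows[0,32) x cols[0,4) = 32x4
Op 2 fold_left: fold axis v@2; visible region now rows[0,32) x cols[0,2) = 32x2
Op 3 fold_down: fold axis h@16; visible region now rows[16,32) x cols[0,2) = 16x2
Op 4 cut(4, 1): punch at orig (20,1); cuts so far [(20, 1)]; region rows[16,32) x cols[0,2) = 16x2
Op 5 cut(15, 0): punch at orig (31,0); cuts so far [(20, 1), (31, 0)]; region rows[16,32) x cols[0,2) = 16x2
Unfold 1 (reflect across h@16): 4 holes -> [(0, 0), (11, 1), (20, 1), (31, 0)]
Unfold 2 (reflect across v@2): 8 holes -> [(0, 0), (0, 3), (11, 1), (11, 2), (20, 1), (20, 2), (31, 0), (31, 3)]
Unfold 3 (reflect across v@4): 16 holes -> [(0, 0), (0, 3), (0, 4), (0, 7), (11, 1), (11, 2), (11, 5), (11, 6), (20, 1), (20, 2), (20, 5), (20, 6), (31, 0), (31, 3), (31, 4), (31, 7)]
Holes: [(0, 0), (0, 3), (0, 4), (0, 7), (11, 1), (11, 2), (11, 5), (11, 6), (20, 1), (20, 2), (20, 5), (20, 6), (31, 0), (31, 3), (31, 4), (31, 7)]

Answer: no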